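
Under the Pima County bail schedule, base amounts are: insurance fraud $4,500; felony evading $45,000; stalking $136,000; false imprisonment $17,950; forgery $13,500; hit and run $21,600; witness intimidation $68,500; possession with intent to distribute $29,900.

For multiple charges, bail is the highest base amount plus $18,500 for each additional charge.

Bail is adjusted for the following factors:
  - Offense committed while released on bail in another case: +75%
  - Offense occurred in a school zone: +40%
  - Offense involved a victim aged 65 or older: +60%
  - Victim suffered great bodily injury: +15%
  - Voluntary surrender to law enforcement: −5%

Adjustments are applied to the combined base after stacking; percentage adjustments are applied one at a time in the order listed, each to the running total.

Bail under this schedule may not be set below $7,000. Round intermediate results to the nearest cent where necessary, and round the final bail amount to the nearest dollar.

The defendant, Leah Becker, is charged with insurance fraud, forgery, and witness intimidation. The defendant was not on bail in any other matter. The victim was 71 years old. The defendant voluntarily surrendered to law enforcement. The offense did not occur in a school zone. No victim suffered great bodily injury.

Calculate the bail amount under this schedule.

$160,360

Base amounts from the schedule: insurance fraud $4,500; forgery $13,500; witness intimidation $68,500.
Stacking rule: highest base plus $18,500 per additional charge. Highest is witness intimidation at $68,500; 2 additional charges → +$37,000. Combined base = $105,500.
Offense involved a victim aged 65 or older (+60%): $105,500 × 1.6 = $168,800.
Voluntary surrender to law enforcement (−5%): $168,800 × 0.95 = $160,360.
$160,360 is at or above the $7,000 minimum.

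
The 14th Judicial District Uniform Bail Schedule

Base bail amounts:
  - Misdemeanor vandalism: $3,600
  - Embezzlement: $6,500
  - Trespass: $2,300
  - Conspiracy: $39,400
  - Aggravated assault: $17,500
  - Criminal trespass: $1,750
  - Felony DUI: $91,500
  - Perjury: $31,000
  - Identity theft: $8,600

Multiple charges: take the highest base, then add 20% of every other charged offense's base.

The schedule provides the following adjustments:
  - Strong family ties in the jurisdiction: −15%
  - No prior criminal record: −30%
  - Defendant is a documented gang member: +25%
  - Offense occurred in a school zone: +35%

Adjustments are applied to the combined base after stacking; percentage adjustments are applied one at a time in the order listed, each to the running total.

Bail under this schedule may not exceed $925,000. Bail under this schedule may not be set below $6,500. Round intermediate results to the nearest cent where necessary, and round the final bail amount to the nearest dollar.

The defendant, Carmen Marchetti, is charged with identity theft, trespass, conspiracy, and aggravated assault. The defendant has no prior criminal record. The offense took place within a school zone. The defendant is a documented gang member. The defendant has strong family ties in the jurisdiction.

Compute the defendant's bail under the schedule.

$45,263

Base amounts from the schedule: identity theft $8,600; trespass $2,300; conspiracy $39,400; aggravated assault $17,500.
Stacking rule: highest base plus 20% of each additional charge. Highest is conspiracy at $39,400. Additional: $8,600 × 20% = $1,720; $2,300 × 20% = $460; $17,500 × 20% = $3,500. Combined base = $39,400 + $5,680 = $45,080.
Strong family ties in the jurisdiction (−15%): $45,080 × 0.85 = $38,318.
No prior criminal record (−30%): $38,318 × 0.7 = $26,822.60.
Defendant is a documented gang member (+25%): $26,822.60 × 1.25 = $33,528.25.
Offense occurred in a school zone (+35%): $33,528.25 × 1.35 = $45,263.14.
$45,263.14 is within the $925,000 maximum.
$45,263.14 is at or above the $6,500 minimum.
Rounded to the nearest dollar: $45,263.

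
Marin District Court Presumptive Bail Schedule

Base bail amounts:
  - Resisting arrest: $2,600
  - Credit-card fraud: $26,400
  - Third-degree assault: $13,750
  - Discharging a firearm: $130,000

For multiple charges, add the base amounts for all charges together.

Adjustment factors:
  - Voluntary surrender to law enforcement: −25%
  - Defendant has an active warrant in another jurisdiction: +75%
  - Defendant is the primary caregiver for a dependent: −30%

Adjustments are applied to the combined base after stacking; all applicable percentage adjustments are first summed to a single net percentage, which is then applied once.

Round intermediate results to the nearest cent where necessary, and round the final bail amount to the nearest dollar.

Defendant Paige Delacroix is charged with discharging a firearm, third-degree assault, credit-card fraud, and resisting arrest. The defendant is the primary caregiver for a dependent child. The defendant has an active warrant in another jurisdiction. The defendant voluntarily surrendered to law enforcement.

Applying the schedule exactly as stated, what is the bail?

Base amounts from the schedule: discharging a firearm $130,000; third-degree assault $13,750; credit-card fraud $26,400; resisting arrest $2,600.
Stacking rule: sum of all bases. $130,000 + $13,750 + $26,400 + $2,600 = $172,750.
Net percentage adjustment: −25% +75% −30% = +20%. $172,750 × 1.2 = $207,300.

$207,300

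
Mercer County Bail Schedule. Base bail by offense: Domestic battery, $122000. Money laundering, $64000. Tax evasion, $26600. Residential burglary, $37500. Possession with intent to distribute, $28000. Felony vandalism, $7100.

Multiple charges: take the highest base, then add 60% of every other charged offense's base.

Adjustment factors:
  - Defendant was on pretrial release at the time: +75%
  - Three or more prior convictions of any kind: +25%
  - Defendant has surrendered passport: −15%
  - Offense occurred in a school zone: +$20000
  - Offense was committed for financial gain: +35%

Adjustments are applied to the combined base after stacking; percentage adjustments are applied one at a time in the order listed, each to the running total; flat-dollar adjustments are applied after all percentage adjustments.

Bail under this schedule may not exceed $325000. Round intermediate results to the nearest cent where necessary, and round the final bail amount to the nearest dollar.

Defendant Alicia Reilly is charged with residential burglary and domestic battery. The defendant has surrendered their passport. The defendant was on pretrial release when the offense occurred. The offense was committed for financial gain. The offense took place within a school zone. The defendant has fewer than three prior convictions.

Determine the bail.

$310174

Base amounts from the schedule: residential burglary $37500; domestic battery $122000.
Stacking rule: highest base plus 60% of each additional charge. Highest is domestic battery at $122000. Additional: $37500 × 60% = $22500. Combined base = $122000 + $22500 = $144500.
Defendant was on pretrial release at the time (+75%): $144500 × 1.75 = $252875.
Defendant has surrendered passport (−15%): $252875 × 0.85 = $214943.75.
Offense was committed for financial gain (+35%): $214943.75 × 1.35 = $290174.06.
Offense occurred in a school zone (+$20000 flat): $290174.06 + $20000 = $310174.06.
$310174.06 is within the $325000 maximum.
Rounded to the nearest dollar: $310174.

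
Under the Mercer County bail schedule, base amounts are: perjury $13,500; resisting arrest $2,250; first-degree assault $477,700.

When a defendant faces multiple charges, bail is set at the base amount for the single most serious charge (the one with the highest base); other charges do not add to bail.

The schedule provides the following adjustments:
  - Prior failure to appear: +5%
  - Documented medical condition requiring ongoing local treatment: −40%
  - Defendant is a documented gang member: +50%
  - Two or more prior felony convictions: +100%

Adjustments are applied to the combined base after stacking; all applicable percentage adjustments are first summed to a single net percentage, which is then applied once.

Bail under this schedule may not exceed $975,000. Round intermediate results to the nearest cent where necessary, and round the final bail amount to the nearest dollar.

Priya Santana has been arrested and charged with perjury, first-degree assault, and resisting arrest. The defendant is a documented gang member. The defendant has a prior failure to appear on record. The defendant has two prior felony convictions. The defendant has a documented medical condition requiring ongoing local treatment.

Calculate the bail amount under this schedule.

Base amounts from the schedule: perjury $13,500; first-degree assault $477,700; resisting arrest $2,250.
Stacking rule: use the highest base only. Highest is first-degree assault at $477,700. Combined base = $477,700.
Net percentage adjustment: +5% −40% +50% +100% = +115%. $477,700 × 2.15 = $1,027,055.
Result $1,027,055 exceeds the maximum of $975,000; bail is capped at $975,000.

$975,000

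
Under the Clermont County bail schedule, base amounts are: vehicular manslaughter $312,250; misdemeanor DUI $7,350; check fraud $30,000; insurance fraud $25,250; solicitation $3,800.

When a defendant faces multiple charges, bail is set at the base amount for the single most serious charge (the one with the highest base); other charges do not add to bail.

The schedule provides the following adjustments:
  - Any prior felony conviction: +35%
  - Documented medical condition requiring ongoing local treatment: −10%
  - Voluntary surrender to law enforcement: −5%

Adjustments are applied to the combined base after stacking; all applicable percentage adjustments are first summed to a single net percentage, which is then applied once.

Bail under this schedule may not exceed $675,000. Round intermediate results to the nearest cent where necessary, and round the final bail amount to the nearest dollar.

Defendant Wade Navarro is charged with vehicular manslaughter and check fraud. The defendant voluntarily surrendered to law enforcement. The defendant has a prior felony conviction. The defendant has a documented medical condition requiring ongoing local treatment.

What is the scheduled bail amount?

$374,700

Base amounts from the schedule: vehicular manslaughter $312,250; check fraud $30,000.
Stacking rule: use the highest base only. Highest is vehicular manslaughter at $312,250. Combined base = $312,250.
Net percentage adjustment: +35% −10% −5% = +20%. $312,250 × 1.2 = $374,700.
$374,700 is within the $675,000 maximum.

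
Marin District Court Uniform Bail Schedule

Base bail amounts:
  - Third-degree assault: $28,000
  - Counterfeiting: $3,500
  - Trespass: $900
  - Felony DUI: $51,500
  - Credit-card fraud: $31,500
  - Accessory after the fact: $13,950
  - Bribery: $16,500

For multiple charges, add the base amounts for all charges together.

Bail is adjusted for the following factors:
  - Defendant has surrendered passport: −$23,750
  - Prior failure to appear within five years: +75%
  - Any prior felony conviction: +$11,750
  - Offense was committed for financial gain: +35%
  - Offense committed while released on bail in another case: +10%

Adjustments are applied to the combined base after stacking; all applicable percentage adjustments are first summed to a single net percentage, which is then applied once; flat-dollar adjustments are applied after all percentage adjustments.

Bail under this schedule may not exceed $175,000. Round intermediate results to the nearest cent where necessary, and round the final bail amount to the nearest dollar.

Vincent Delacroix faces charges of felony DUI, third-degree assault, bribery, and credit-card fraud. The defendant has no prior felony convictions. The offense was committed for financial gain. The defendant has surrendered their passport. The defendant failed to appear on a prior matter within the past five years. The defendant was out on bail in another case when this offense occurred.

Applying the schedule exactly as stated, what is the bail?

$175,000

Base amounts from the schedule: felony DUI $51,500; third-degree assault $28,000; bribery $16,500; credit-card fraud $31,500.
Stacking rule: sum of all bases. $51,500 + $28,000 + $16,500 + $31,500 = $127,500.
Net percentage adjustment: +75% +35% +10% = +120%. $127,500 × 2.2 = $280,500.
Defendant has surrendered passport (−$23,750 flat): $280,500 − $23,750 = $256,750.
Result $256,750 exceeds the maximum of $175,000; bail is capped at $175,000.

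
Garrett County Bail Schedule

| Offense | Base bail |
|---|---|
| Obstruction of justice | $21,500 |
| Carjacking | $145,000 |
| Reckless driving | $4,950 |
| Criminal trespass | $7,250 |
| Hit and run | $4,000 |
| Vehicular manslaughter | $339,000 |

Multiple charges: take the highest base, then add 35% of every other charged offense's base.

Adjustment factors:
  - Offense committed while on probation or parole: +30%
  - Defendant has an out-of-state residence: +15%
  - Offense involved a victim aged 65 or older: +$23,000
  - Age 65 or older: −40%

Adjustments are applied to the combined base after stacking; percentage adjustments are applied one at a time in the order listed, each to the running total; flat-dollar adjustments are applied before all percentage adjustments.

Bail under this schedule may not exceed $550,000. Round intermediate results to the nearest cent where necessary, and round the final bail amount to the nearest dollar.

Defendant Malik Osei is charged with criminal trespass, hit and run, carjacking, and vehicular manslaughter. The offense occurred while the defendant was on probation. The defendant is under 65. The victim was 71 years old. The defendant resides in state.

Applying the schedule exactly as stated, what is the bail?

$541,694

Base amounts from the schedule: criminal trespass $7,250; hit and run $4,000; carjacking $145,000; vehicular manslaughter $339,000.
Stacking rule: highest base plus 35% of each additional charge. Highest is vehicular manslaughter at $339,000. Additional: $7,250 × 35% = $2,537.50; $4,000 × 35% = $1,400; $145,000 × 35% = $50,750. Combined base = $339,000 + $54,687.50 = $393,687.50.
Offense involved a victim aged 65 or older (+$23,000 flat): $393,687.50 + $23,000 = $416,687.50.
Offense committed while on probation or parole (+30%): $416,687.50 × 1.3 = $541,693.75.
$541,693.75 is within the $550,000 maximum.
Rounded to the nearest dollar: $541,694.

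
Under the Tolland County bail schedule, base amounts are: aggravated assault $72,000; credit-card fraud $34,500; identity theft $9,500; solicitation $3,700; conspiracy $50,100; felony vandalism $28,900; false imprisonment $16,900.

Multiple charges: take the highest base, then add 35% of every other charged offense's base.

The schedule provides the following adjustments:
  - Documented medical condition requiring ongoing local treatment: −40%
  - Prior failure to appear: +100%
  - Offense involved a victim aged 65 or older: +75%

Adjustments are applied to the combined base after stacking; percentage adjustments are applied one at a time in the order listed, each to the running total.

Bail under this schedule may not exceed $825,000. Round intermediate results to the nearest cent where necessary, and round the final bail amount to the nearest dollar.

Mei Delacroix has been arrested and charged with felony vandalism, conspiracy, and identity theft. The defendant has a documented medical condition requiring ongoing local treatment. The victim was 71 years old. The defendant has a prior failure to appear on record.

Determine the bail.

$133,434

Base amounts from the schedule: felony vandalism $28,900; conspiracy $50,100; identity theft $9,500.
Stacking rule: highest base plus 35% of each additional charge. Highest is conspiracy at $50,100. Additional: $28,900 × 35% = $10,115; $9,500 × 35% = $3,325. Combined base = $50,100 + $13,440 = $63,540.
Documented medical condition requiring ongoing local treatment (−40%): $63,540 × 0.6 = $38,124.
Prior failure to appear (+100%): $38,124 × 2 = $76,248.
Offense involved a victim aged 65 or older (+75%): $76,248 × 1.75 = $133,434.
$133,434 is within the $825,000 maximum.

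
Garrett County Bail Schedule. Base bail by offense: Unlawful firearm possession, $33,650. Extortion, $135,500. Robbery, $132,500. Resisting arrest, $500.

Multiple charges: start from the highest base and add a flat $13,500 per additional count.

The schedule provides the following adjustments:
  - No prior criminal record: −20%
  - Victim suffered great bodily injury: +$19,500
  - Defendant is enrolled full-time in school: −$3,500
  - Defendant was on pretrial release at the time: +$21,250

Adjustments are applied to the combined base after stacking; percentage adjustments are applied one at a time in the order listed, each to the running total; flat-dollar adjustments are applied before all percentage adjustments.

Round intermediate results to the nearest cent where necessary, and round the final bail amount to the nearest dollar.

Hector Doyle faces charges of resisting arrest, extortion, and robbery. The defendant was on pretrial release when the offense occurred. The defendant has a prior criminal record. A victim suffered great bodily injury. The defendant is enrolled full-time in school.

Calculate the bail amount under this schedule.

Base amounts from the schedule: resisting arrest $500; extortion $135,500; robbery $132,500.
Stacking rule: highest base plus $13,500 per additional charge. Highest is extortion at $135,500; 2 additional charges → +$27,000. Combined base = $162,500.
Victim suffered great bodily injury (+$19,500 flat): $162,500 + $19,500 = $182,000.
Defendant is enrolled full-time in school (−$3,500 flat): $182,000 − $3,500 = $178,500.
Defendant was on pretrial release at the time (+$21,250 flat): $178,500 + $21,250 = $199,750.

$199,750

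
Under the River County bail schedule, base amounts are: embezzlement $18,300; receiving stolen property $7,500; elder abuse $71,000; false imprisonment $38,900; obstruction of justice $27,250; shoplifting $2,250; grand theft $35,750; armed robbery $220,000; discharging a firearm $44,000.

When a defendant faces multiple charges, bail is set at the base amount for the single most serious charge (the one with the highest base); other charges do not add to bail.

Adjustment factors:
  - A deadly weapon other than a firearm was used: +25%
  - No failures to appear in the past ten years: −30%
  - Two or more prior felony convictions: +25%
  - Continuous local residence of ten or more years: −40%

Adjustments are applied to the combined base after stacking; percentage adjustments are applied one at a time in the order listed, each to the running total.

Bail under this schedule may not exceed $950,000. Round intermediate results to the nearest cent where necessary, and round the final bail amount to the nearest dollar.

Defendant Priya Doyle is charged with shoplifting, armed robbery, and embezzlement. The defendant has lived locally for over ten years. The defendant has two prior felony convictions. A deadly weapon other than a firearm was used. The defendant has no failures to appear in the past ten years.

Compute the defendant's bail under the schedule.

Base amounts from the schedule: shoplifting $2,250; armed robbery $220,000; embezzlement $18,300.
Stacking rule: use the highest base only. Highest is armed robbery at $220,000. Combined base = $220,000.
A deadly weapon other than a firearm was used (+25%): $220,000 × 1.25 = $275,000.
No failures to appear in the past ten years (−30%): $275,000 × 0.7 = $192,500.
Two or more prior felony convictions (+25%): $192,500 × 1.25 = $240,625.
Continuous local residence of ten or more years (−40%): $240,625 × 0.6 = $144,375.
$144,375 is within the $950,000 maximum.

$144,375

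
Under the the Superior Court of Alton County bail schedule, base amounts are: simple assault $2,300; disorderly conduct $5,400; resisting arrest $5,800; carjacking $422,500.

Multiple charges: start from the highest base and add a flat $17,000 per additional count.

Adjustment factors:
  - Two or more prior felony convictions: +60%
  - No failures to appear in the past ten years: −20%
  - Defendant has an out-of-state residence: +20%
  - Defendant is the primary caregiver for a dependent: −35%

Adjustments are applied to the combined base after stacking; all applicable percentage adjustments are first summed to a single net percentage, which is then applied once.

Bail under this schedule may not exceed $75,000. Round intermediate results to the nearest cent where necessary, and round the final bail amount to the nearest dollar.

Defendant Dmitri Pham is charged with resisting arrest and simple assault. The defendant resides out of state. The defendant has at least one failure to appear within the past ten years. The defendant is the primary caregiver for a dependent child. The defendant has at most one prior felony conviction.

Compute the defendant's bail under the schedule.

Base amounts from the schedule: resisting arrest $5,800; simple assault $2,300.
Stacking rule: highest base plus $17,000 per additional charge. Highest is resisting arrest at $5,800; 1 additional charge → +$17,000. Combined base = $22,800.
Net percentage adjustment: +20% −35% = −15%. $22,800 × 0.85 = $19,380.
$19,380 is within the $75,000 maximum.

$19,380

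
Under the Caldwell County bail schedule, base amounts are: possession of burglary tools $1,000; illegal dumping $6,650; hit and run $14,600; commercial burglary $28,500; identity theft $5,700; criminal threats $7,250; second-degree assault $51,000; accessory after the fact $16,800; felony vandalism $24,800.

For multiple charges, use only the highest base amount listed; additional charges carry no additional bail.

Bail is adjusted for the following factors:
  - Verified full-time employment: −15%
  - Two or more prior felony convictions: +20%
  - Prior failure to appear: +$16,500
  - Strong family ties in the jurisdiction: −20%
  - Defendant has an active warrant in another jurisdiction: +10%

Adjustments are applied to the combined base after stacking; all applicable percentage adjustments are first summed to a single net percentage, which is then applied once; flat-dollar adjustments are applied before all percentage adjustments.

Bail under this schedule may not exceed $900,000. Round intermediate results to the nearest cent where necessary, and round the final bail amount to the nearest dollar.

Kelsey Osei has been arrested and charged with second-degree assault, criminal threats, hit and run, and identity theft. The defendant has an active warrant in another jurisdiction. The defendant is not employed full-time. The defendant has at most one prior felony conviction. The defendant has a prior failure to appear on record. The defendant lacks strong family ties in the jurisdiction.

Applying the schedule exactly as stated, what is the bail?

Base amounts from the schedule: second-degree assault $51,000; criminal threats $7,250; hit and run $14,600; identity theft $5,700.
Stacking rule: use the highest base only. Highest is second-degree assault at $51,000. Combined base = $51,000.
Prior failure to appear (+$16,500 flat): $51,000 + $16,500 = $67,500.
Defendant has an active warrant in another jurisdiction (+10%): $67,500 × 1.1 = $74,250.
$74,250 is within the $900,000 maximum.

$74,250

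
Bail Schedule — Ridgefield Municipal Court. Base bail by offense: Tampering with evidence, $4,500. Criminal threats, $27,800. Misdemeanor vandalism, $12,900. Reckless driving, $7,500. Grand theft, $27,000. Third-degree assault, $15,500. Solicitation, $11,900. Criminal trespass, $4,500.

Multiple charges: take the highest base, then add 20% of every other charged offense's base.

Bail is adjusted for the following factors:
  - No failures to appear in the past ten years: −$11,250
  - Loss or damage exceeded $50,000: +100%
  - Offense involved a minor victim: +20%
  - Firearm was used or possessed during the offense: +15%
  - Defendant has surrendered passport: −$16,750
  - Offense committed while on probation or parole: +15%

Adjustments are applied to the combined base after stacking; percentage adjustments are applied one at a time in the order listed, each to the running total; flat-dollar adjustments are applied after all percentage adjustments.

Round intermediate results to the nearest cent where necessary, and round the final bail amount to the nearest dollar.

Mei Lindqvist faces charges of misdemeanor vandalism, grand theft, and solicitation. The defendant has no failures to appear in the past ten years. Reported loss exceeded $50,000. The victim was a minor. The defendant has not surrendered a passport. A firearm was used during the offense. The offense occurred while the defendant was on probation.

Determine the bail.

$90,191

Base amounts from the schedule: misdemeanor vandalism $12,900; grand theft $27,000; solicitation $11,900.
Stacking rule: highest base plus 20% of each additional charge. Highest is grand theft at $27,000. Additional: $12,900 × 20% = $2,580; $11,900 × 20% = $2,380. Combined base = $27,000 + $4,960 = $31,960.
Loss or damage exceeded $50,000 (+100%): $31,960 × 2 = $63,920.
Offense involved a minor victim (+20%): $63,920 × 1.2 = $76,704.
Firearm was used or possessed during the offense (+15%): $76,704 × 1.15 = $88,209.60.
Offense committed while on probation or parole (+15%): $88,209.60 × 1.15 = $101,441.04.
No failures to appear in the past ten years (−$11,250 flat): $101,441.04 − $11,250 = $90,191.04.
Rounded to the nearest dollar: $90,191.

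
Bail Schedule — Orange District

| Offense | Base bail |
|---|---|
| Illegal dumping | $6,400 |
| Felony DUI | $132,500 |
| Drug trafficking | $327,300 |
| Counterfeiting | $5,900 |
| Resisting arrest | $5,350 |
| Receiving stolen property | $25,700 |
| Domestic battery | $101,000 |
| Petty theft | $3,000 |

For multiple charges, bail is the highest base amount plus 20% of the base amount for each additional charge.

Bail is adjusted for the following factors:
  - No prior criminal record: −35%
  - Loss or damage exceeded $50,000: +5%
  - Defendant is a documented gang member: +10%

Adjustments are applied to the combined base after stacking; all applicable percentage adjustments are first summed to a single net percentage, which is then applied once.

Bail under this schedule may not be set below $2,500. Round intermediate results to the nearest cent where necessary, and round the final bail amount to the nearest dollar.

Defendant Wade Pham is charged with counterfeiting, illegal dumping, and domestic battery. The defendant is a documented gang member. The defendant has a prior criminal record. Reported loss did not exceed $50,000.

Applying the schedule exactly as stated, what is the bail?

Base amounts from the schedule: counterfeiting $5,900; illegal dumping $6,400; domestic battery $101,000.
Stacking rule: highest base plus 20% of each additional charge. Highest is domestic battery at $101,000. Additional: $5,900 × 20% = $1,180; $6,400 × 20% = $1,280. Combined base = $101,000 + $2,460 = $103,460.
Defendant is a documented gang member (+10%): $103,460 × 1.1 = $113,806.
$113,806 is at or above the $2,500 minimum.

$113,806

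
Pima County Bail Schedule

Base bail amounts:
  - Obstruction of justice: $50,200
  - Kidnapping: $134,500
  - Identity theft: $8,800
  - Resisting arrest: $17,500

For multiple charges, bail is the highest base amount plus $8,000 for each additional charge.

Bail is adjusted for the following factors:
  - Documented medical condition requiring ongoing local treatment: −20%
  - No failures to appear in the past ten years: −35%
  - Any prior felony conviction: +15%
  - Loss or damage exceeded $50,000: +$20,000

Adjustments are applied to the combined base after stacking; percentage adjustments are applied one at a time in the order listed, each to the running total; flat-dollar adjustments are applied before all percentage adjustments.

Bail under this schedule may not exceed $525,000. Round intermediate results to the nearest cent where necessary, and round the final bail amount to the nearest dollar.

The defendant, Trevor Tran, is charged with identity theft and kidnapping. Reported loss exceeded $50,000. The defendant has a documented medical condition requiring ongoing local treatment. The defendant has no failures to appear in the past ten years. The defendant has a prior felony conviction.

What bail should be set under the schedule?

$97,175

Base amounts from the schedule: identity theft $8,800; kidnapping $134,500.
Stacking rule: highest base plus $8,000 per additional charge. Highest is kidnapping at $134,500; 1 additional charge → +$8,000. Combined base = $142,500.
Loss or damage exceeded $50,000 (+$20,000 flat): $142,500 + $20,000 = $162,500.
Documented medical condition requiring ongoing local treatment (−20%): $162,500 × 0.8 = $130,000.
No failures to appear in the past ten years (−35%): $130,000 × 0.65 = $84,500.
Any prior felony conviction (+15%): $84,500 × 1.15 = $97,175.
$97,175 is within the $525,000 maximum.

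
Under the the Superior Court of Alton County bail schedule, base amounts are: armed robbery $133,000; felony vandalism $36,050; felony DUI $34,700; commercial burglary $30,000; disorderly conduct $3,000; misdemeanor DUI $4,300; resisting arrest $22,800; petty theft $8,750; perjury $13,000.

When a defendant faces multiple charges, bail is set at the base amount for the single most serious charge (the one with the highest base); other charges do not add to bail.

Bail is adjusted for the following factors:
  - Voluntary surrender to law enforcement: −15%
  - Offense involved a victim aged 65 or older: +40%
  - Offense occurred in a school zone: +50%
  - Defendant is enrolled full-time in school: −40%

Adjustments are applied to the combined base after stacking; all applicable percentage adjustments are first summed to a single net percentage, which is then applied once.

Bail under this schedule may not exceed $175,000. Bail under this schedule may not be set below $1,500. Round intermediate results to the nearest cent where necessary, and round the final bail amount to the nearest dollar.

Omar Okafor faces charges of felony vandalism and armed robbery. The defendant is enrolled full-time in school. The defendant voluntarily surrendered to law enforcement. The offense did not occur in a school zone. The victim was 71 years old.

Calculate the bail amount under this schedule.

Base amounts from the schedule: felony vandalism $36,050; armed robbery $133,000.
Stacking rule: use the highest base only. Highest is armed robbery at $133,000. Combined base = $133,000.
Net percentage adjustment: −15% +40% −40% = −15%. $133,000 × 0.85 = $113,050.
$113,050 is within the $175,000 maximum.
$113,050 is at or above the $1,500 minimum.

$113,050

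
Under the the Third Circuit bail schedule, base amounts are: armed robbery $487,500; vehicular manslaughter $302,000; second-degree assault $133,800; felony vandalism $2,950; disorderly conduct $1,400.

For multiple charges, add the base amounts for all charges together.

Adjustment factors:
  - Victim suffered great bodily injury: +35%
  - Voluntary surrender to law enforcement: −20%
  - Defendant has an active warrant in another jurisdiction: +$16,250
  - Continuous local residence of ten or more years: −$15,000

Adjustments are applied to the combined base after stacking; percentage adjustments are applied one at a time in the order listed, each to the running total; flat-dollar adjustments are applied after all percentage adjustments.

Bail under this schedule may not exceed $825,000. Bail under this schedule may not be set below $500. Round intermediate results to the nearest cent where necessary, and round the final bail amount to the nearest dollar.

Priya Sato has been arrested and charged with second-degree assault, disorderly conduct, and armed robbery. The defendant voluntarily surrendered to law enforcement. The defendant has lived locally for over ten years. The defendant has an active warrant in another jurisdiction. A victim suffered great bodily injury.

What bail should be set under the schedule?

$673,766

Base amounts from the schedule: second-degree assault $133,800; disorderly conduct $1,400; armed robbery $487,500.
Stacking rule: sum of all bases. $133,800 + $1,400 + $487,500 = $622,700.
Victim suffered great bodily injury (+35%): $622,700 × 1.35 = $840,645.
Voluntary surrender to law enforcement (−20%): $840,645 × 0.8 = $672,516.
Defendant has an active warrant in another jurisdiction (+$16,250 flat): $672,516 + $16,250 = $688,766.
Continuous local residence of ten or more years (−$15,000 flat): $688,766 − $15,000 = $673,766.
$673,766 is within the $825,000 maximum.
$673,766 is at or above the $500 minimum.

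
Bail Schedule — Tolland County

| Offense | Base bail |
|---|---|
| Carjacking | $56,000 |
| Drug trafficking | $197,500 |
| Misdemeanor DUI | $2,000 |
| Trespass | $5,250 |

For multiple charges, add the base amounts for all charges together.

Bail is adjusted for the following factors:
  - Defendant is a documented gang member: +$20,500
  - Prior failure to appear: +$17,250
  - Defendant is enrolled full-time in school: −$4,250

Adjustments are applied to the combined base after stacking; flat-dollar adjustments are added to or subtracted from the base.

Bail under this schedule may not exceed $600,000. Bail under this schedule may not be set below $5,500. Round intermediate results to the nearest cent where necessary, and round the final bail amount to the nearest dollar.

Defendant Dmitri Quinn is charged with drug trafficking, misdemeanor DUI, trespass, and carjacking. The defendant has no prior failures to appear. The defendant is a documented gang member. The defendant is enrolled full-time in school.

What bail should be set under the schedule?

Base amounts from the schedule: drug trafficking $197,500; misdemeanor DUI $2,000; trespass $5,250; carjacking $56,000.
Stacking rule: sum of all bases. $197,500 + $2,000 + $5,250 + $56,000 = $260,750.
Defendant is a documented gang member (+$20,500 flat): $260,750 + $20,500 = $281,250.
Defendant is enrolled full-time in school (−$4,250 flat): $281,250 − $4,250 = $277,000.
$277,000 is within the $600,000 maximum.
$277,000 is at or above the $5,500 minimum.

$277,000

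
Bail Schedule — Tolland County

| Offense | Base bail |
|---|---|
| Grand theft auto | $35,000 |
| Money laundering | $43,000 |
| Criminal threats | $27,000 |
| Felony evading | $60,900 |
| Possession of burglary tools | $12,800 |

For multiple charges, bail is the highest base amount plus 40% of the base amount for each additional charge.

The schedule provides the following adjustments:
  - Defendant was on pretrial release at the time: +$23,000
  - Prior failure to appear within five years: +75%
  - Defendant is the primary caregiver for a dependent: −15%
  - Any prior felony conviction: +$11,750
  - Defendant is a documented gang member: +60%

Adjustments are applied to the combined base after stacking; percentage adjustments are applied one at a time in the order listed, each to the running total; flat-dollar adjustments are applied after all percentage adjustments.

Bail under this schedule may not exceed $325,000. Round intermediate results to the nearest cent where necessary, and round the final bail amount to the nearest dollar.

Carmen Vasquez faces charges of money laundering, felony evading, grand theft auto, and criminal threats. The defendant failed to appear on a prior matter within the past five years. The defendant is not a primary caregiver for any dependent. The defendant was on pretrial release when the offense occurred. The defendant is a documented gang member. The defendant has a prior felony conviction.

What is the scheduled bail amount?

$322,870

Base amounts from the schedule: money laundering $43,000; felony evading $60,900; grand theft auto $35,000; criminal threats $27,000.
Stacking rule: highest base plus 40% of each additional charge. Highest is felony evading at $60,900. Additional: $43,000 × 40% = $17,200; $35,000 × 40% = $14,000; $27,000 × 40% = $10,800. Combined base = $60,900 + $42,000 = $102,900.
Prior failure to appear within five years (+75%): $102,900 × 1.75 = $180,075.
Defendant is a documented gang member (+60%): $180,075 × 1.6 = $288,120.
Defendant was on pretrial release at the time (+$23,000 flat): $288,120 + $23,000 = $311,120.
Any prior felony conviction (+$11,750 flat): $311,120 + $11,750 = $322,870.
$322,870 is within the $325,000 maximum.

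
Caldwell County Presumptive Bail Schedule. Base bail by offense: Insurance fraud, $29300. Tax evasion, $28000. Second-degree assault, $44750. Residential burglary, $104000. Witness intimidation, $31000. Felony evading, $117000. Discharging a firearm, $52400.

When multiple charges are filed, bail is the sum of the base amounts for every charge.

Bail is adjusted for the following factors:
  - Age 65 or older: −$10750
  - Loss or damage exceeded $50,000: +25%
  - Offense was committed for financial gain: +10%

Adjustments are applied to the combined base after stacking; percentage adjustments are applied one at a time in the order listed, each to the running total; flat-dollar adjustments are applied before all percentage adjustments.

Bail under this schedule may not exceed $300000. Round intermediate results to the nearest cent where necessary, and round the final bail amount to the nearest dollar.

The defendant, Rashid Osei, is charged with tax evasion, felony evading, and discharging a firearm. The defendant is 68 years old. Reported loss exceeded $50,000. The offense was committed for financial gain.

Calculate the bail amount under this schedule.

Base amounts from the schedule: tax evasion $28000; felony evading $117000; discharging a firearm $52400.
Stacking rule: sum of all bases. $28000 + $117000 + $52400 = $197400.
Age 65 or older (−$10750 flat): $197400 − $10750 = $186650.
Loss or damage exceeded $50,000 (+25%): $186650 × 1.25 = $233312.50.
Offense was committed for financial gain (+10%): $233312.50 × 1.1 = $256643.75.
$256643.75 is within the $300000 maximum.
Rounded to the nearest dollar: $256644.

$256644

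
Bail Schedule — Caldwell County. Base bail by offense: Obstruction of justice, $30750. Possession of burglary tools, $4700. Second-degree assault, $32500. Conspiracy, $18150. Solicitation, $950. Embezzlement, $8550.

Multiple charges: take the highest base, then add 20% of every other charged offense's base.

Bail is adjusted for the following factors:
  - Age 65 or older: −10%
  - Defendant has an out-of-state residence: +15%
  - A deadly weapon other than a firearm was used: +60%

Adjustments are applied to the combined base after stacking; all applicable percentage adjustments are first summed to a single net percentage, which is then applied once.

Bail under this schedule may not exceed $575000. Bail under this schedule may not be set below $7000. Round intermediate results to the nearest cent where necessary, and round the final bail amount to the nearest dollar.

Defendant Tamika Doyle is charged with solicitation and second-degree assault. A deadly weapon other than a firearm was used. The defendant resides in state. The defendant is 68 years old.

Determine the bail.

$49035

Base amounts from the schedule: solicitation $950; second-degree assault $32500.
Stacking rule: highest base plus 20% of each additional charge. Highest is second-degree assault at $32500. Additional: $950 × 20% = $190. Combined base = $32500 + $190 = $32690.
Net percentage adjustment: −10% +60% = +50%. $32690 × 1.5 = $49035.
$49035 is within the $575000 maximum.
$49035 is at or above the $7000 minimum.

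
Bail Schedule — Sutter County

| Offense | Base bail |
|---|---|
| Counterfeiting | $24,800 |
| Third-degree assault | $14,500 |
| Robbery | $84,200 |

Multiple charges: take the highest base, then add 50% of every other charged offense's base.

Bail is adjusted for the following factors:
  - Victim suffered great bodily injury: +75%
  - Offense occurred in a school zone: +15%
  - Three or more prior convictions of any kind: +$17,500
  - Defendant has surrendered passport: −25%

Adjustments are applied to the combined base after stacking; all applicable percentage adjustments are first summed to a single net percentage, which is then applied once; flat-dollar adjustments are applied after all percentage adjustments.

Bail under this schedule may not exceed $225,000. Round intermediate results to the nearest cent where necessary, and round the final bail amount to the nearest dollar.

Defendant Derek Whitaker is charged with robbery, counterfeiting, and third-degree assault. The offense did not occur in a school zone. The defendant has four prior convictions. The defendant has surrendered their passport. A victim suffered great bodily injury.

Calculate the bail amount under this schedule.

Base amounts from the schedule: robbery $84,200; counterfeiting $24,800; third-degree assault $14,500.
Stacking rule: highest base plus 50% of each additional charge. Highest is robbery at $84,200. Additional: $24,800 × 50% = $12,400; $14,500 × 50% = $7,250. Combined base = $84,200 + $19,650 = $103,850.
Net percentage adjustment: +75% −25% = +50%. $103,850 × 1.5 = $155,775.
Three or more prior convictions of any kind (+$17,500 flat): $155,775 + $17,500 = $173,275.
$173,275 is within the $225,000 maximum.

$173,275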